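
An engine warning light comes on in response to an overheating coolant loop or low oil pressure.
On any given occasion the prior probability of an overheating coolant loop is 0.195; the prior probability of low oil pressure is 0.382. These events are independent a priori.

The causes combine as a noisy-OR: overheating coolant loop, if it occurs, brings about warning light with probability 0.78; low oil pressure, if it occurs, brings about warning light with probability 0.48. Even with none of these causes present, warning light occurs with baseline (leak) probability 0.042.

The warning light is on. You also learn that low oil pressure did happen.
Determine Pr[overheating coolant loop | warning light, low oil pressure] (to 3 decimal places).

Pr[overheating coolant loop | warning light, low oil pressure] ≈ 0.301

Under noisy-OR, P(warning light | causes) = 1 − (1−0.042)·∏(1−qᵢ) over the active causes.
P(warning light | low oil pressure) = 0.50184*0.805 + 0.890405*0.195 = 0.403981 + 0.173629 = 0.577610
Restricting to configurations with overheating coolant loop present: 0.890405*0.195 = 0.173629.
So P(overheating coolant loop | warning light, low oil pressure) = 0.173629/0.577610 ≈ 0.301.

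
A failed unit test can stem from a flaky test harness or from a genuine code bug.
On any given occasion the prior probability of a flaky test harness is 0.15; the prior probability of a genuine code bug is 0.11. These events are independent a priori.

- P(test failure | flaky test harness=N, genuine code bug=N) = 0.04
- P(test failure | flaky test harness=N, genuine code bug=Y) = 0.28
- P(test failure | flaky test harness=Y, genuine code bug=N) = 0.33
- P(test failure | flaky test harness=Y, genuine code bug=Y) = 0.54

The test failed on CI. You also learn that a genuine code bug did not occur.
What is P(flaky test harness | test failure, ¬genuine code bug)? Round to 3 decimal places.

P(test failure | ¬genuine code bug) = 0.04·0.85 + 0.33·0.15 = 0.034000 + 0.049500 = 0.083500
Of this, 0.049500 comes from 0.33·0.15 (the flaky test harness=true cases).
So P(flaky test harness | test failure, ¬genuine code bug) = 0.049500/0.083500 ≈ 0.593.

P(flaky test harness | test failure, ¬genuine code bug) ≈ 0.593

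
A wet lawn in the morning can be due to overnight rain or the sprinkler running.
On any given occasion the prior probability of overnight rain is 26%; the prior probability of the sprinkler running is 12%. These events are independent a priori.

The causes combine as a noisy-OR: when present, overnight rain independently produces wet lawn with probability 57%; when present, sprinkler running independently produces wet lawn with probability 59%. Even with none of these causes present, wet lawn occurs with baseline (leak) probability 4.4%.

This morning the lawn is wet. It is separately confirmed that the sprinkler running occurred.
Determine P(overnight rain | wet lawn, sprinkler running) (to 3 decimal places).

P(overnight rain | wet lawn, sprinkler running) ≈ 0.325

Under noisy-OR, P(wet lawn | causes) = 1 − (1−0.044)·∏(1−qᵢ) over the active causes.
P(wet lawn | sprinkler running) = 0.60804·0.74 + 0.831457·0.26 = 0.449950 + 0.216179 = 0.666129
Restricting to configurations with overnight rain present: 0.831457·0.26 = 0.216179.
P(overnight rain | wet lawn, sprinkler running) = 0.216179 / 0.666129 ≈ 0.325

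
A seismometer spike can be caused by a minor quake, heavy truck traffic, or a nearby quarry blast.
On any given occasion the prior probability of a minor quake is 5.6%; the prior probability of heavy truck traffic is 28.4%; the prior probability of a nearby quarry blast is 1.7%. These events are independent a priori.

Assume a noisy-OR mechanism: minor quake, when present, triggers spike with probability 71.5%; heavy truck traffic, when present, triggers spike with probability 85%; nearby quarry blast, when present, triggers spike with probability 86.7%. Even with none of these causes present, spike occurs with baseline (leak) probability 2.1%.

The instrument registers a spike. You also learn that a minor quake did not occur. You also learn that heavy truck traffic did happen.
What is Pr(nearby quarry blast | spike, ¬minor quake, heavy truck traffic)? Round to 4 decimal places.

Under noisy-OR, P(spike | causes) = 1 − (1−0.021)·∏(1−qᵢ) over the active causes.
For the numerator, keep only nearby quarry blast=true terms: 0.980469·0.017 = 0.016668
Denominator P(spike | ¬minor quake, heavy truck traffic): 0.85315·0.983 + 0.980469·0.017 = 0.855314
Posterior = 0.016668 / 0.855314 ≈ 0.0195

Pr(nearby quarry blast | spike, ¬minor quake, heavy truck traffic) ≈ 0.0195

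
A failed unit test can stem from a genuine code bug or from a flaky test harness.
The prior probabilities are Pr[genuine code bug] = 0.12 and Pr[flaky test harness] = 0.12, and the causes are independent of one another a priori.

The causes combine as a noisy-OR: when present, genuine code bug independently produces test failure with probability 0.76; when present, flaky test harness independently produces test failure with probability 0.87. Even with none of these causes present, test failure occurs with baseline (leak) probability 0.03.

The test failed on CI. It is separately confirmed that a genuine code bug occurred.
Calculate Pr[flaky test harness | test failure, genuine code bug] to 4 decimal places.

Under noisy-OR, P(test failure | causes) = 1 − (1−0.03)·∏(1−qᵢ) over the active causes.
Enumerate both values of flaky test harness and weight by the priors:
  P(test failure | genuine code bug) = 0.7672·0.88 + 0.969736·0.12
        = 0.675136 + 0.116368 = 0.791504
The terms with flaky test harness present sum to 0.116368, so
  P(flaky test harness | test failure, genuine code bug) = 0.116368 / 0.791504 ≈ 0.1470

Pr[flaky test harness | test failure, genuine code bug] ≈ 0.1470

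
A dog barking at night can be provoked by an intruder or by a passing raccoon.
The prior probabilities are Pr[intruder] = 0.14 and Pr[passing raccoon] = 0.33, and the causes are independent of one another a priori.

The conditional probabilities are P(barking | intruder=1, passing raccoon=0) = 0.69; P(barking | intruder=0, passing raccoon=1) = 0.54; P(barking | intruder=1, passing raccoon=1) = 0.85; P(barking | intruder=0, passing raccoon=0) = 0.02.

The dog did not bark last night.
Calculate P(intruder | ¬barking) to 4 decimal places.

Sum P(¬barking|·) weighted by the priors over the 4 (intruder, passing raccoon) configurations:
  P(¬barking) = 0.98·0.86·0.67 + 0.46·0.86·0.33 + 0.31·0.14·0.67 + 0.15·0.14·0.33
        = 0.564676 + 0.130548 + 0.029078 + 0.006930 = 0.731232
Keeping only the intruder-present terms gives 0.036008, so
  P(intruder | ¬barking) = 0.036008 / 0.731232 ≈ 0.0492

P(intruder | ¬barking) ≈ 0.0492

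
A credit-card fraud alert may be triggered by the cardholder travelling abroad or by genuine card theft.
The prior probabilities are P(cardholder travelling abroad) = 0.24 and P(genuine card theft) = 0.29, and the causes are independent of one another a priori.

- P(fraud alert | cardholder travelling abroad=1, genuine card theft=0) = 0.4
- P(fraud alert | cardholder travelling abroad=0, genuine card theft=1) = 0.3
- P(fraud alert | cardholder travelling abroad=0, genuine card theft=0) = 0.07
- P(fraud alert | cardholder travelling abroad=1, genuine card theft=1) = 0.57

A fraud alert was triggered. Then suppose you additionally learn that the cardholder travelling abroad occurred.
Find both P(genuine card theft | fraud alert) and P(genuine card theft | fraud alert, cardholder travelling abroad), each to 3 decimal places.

P(fraud alert) = 0.07*0.76*0.71 + 0.3*0.76*0.29 + 0.4*0.24*0.71 + 0.57*0.24*0.29 = 0.037772 + 0.066120 + 0.068160 + 0.039672 = 0.211724
Restricting to configurations with genuine card theft present: 0.066120 + 0.039672 = 0.105792.
P(genuine card theft | fraud alert) = 0.105792 / 0.211724 ≈ 0.500

Now condition on the additional information:
Numerator (weight on configurations with genuine card theft): 0.57·0.29 = 0.165300
The normalizing constant is 0.4·0.71 + 0.57·0.29 = 0.449300
Posterior = 0.165300 / 0.449300 ≈ 0.368
— cardholder travelling abroad explains away the evidence for genuine card theft.

P(genuine card theft | fraud alert) ≈ 0.500; P(genuine card theft | fraud alert, cardholder travelling abroad) ≈ 0.368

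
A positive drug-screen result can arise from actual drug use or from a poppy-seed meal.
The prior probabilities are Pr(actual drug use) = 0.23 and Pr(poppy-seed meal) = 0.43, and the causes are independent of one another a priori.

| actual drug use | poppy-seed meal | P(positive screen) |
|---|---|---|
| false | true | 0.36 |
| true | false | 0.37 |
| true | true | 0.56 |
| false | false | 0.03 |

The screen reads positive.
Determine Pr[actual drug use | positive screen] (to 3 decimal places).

P(positive screen) = 0.03×0.77×0.57 + 0.36×0.77×0.43 + 0.37×0.23×0.57 + 0.56×0.23×0.43 = 0.013167 + 0.119196 + 0.048507 + 0.055384 = 0.236254
Of this, 0.103891 comes from 0.048507 + 0.055384 (the actual drug use=true cases).
P(actual drug use | positive screen) = 0.103891 / 0.236254 ≈ 0.440

Pr[actual drug use | positive screen] ≈ 0.440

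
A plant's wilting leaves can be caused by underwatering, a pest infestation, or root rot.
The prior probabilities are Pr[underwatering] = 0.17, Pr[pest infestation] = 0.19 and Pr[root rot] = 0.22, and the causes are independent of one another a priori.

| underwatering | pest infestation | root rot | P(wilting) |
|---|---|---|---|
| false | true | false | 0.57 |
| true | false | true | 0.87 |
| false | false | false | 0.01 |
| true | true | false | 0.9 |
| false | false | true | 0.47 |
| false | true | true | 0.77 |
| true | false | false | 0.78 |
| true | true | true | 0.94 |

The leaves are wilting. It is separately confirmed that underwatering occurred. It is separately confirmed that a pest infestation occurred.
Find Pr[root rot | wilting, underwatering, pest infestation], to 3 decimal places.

Pr[root rot | wilting, underwatering, pest infestation] ≈ 0.228

P(wilting | underwatering, pest infestation) = 0.9·0.78 + 0.94·0.22 = 0.702000 + 0.206800 = 0.908800
Restricting to configurations with root rot present: 0.94·0.22 = 0.206800.
Hence the posterior is 0.206800/0.908800 ≈ 0.228.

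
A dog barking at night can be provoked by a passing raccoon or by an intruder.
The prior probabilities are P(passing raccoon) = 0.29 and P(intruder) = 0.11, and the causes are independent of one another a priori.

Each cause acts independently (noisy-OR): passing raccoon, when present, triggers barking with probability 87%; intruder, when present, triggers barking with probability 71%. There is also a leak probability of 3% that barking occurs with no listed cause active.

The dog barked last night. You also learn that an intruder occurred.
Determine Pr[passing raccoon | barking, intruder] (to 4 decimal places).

Pr[passing raccoon | barking, intruder] ≈ 0.3538

Under noisy-OR, P(barking | causes) = 1 − (1−0.03)·∏(1−qᵢ) over the active causes.
Weight on passing raccoon=true, given the evidence: 0.963431*0.29 = 0.279395
Denominator P(barking | intruder): 0.7187*0.71 + 0.963431*0.29 = 0.789672
P(passing raccoon | barking, intruder) = 0.279395/0.789672 ≈ 0.3538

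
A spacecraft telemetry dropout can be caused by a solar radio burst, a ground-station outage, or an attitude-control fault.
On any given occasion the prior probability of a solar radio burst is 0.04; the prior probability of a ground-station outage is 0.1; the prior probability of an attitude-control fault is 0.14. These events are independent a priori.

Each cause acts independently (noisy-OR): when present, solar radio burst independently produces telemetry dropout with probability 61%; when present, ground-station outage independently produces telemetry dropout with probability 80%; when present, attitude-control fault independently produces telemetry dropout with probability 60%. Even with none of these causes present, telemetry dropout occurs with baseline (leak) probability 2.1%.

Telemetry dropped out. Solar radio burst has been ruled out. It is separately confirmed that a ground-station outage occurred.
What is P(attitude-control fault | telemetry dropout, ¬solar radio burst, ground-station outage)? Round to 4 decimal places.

P(attitude-control fault | telemetry dropout, ¬solar radio burst, ground-station outage) ≈ 0.1572

Under noisy-OR, P(telemetry dropout | causes) = 1 − (1−0.021)·∏(1−qᵢ) over the active causes.
Sum P(telemetry dropout|·) weighted by the priors over both values of attitude-control fault:
  P(telemetry dropout | ¬solar radio burst, ground-station outage) = 0.8042·0.86 + 0.92168·0.14
        = 0.691612 + 0.129035 = 0.820647
The terms with attitude-control fault present sum to 0.129035, so
  P(attitude-control fault | telemetry dropout, ¬solar radio burst, ground-station outage) = 0.129035 / 0.820647 ≈ 0.1572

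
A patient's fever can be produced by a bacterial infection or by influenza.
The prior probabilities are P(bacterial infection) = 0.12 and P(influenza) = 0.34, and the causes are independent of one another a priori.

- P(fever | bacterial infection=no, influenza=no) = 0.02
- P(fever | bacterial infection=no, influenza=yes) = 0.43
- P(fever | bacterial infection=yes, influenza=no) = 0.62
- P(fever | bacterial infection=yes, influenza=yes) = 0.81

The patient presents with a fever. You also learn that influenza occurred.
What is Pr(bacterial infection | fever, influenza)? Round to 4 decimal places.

Pr(bacterial infection | fever, influenza) ≈ 0.2044

By total probability over both values of bacterial infection:
  P(fever | influenza) = 0.43·0.88 + 0.81·0.12
        = 0.378400 + 0.097200 = 0.475600
Configurations with bacterial infection contribute 0.097200, so
  P(bacterial infection | fever, influenza) = 0.097200 / 0.475600 ≈ 0.2044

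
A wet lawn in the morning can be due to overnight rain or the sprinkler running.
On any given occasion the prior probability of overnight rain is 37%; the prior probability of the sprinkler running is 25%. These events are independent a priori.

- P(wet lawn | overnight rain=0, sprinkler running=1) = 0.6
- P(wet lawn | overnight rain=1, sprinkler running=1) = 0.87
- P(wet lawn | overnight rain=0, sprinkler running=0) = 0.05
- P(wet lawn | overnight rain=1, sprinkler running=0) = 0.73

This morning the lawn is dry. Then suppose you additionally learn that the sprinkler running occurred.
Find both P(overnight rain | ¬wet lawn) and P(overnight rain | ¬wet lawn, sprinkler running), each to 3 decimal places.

By total probability over the 4 (overnight rain, sprinkler running) configurations:
  P(¬wet lawn) = 0.95×0.63×0.75 + 0.4×0.63×0.25 + 0.27×0.37×0.75 + 0.13×0.37×0.25
        = 0.448875 + 0.063000 + 0.074925 + 0.012025 = 0.598825
Keeping only the overnight rain-present terms gives 0.086950, so
  P(overnight rain | ¬wet lawn) = 0.086950 / 0.598825 ≈ 0.145

With the extra evidence:
By total probability over both values of overnight rain:
  P(¬wet lawn | sprinkler running) = 0.4·0.63 + 0.13·0.37
        = 0.252000 + 0.048100 = 0.300100
The terms with overnight rain present sum to 0.048100, so
  P(overnight rain | ¬wet lawn, sprinkler running) = 0.048100 / 0.300100 ≈ 0.160

P(overnight rain | ¬wet lawn) ≈ 0.145; P(overnight rain | ¬wet lawn, sprinkler running) ≈ 0.160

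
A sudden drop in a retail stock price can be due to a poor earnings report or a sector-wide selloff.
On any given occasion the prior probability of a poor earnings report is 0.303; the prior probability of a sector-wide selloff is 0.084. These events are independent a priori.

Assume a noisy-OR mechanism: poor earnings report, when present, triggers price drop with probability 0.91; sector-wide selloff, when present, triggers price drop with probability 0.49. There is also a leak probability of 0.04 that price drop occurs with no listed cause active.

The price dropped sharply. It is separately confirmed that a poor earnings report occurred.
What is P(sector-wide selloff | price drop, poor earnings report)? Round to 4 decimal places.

Under noisy-OR, P(price drop | causes) = 1 − (1−0.04)·∏(1−qᵢ) over the active causes.
Enumerate both values of sector-wide selloff and weight by the priors:
  P(price drop | poor earnings report) = 0.9136·0.916 + 0.955936·0.084
        = 0.836858 + 0.080299 = 0.917157
The terms with sector-wide selloff present sum to 0.080299, so
  P(sector-wide selloff | price drop, poor earnings report) = 0.080299 / 0.917157 ≈ 0.0876

P(sector-wide selloff | price drop, poor earnings report) ≈ 0.0876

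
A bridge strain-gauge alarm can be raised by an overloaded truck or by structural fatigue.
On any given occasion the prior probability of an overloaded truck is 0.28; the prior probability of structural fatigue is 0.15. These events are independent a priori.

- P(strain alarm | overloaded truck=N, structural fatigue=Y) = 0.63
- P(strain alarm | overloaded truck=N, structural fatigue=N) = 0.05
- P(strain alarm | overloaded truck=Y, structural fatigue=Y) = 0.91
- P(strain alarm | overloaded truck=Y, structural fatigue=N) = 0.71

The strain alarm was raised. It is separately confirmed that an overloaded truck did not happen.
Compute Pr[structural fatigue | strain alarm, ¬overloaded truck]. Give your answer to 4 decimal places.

Numerator (weight on configurations with structural fatigue): 0.63*0.15 = 0.094500
Normalizer over all consistent configurations: 0.05*0.85 + 0.63*0.15 = 0.137000
P(structural fatigue | strain alarm, ¬overloaded truck) = 0.094500/0.137000 ≈ 0.6898

Pr[structural fatigue | strain alarm, ¬overloaded truck] ≈ 0.6898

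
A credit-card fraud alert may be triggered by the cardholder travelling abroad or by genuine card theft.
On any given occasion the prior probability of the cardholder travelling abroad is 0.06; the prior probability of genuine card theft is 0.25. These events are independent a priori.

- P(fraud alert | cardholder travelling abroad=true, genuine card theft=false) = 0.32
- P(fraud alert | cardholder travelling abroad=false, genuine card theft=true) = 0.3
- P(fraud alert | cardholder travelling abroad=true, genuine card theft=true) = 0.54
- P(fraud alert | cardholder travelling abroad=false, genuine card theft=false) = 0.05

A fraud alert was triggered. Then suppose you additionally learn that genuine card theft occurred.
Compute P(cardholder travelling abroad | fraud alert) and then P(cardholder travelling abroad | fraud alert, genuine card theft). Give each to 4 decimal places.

Numerator (weight on configurations with cardholder travelling abroad): 0.014400 + 0.008100 = 0.022500
The normalizing constant is 0.05*0.94*0.75 + 0.3*0.94*0.25 + 0.32*0.06*0.75 + 0.54*0.06*0.25 = 0.128250
Posterior = 0.022500 / 0.128250 ≈ 0.1754

Now condition on the additional information:
Enumerate both values of cardholder travelling abroad and weight by the priors:
  P(fraud alert | genuine card theft) = 0.3·0.94 + 0.54·0.06
        = 0.282000 + 0.032400 = 0.314400
Configurations with cardholder travelling abroad contribute 0.032400, so
  P(cardholder travelling abroad | fraud alert, genuine card theft) = 0.032400 / 0.314400 ≈ 0.1031
This is intercausal reasoning (explaining away): once genuine card theft accounts for the fraud alert, cardholder travelling abroad becomes less likely.

P(cardholder travelling abroad | fraud alert) ≈ 0.1754; P(cardholder travelling abroad | fraud alert, genuine card theft) ≈ 0.1031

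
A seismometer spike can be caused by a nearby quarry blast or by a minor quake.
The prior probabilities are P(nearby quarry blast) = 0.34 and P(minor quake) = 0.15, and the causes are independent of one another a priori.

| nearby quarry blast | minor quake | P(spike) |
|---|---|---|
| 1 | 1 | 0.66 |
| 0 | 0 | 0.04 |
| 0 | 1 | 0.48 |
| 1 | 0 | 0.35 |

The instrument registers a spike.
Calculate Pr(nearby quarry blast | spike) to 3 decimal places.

By total probability over the 4 (nearby quarry blast, minor quake) configurations:
  P(spike) = 0.04·0.66·0.85 + 0.48·0.66·0.15 + 0.35·0.34·0.85 + 0.66·0.34·0.15
        = 0.022440 + 0.047520 + 0.101150 + 0.033660 = 0.204770
The terms with nearby quarry blast present sum to 0.134810, so
  P(nearby quarry blast | spike) = 0.134810 / 0.204770 ≈ 0.658

Pr(nearby quarry blast | spike) ≈ 0.658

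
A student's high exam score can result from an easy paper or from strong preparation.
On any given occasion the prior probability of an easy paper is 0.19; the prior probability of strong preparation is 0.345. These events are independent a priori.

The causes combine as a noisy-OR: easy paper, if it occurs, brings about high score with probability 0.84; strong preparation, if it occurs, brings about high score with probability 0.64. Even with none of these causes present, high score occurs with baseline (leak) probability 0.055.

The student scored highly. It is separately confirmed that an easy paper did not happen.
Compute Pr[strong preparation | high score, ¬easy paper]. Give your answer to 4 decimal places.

Under noisy-OR, P(high score | causes) = 1 − (1−0.055)·∏(1−qᵢ) over the active causes.
By total probability over both values of strong preparation:
  P(high score | ¬easy paper) = 0.055·0.655 + 0.6598·0.345
        = 0.036025 + 0.227631 = 0.263656
Configurations with strong preparation contribute 0.227631, so
  P(strong preparation | high score, ¬easy paper) = 0.227631 / 0.263656 ≈ 0.8634

Pr[strong preparation | high score, ¬easy paper] ≈ 0.8634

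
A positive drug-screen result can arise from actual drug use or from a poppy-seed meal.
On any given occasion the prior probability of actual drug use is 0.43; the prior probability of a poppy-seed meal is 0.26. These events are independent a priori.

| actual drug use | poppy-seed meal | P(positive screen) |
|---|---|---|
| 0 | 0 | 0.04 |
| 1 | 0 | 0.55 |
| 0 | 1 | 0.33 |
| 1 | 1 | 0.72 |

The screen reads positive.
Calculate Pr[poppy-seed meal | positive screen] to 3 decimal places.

P(positive screen) = 0.04*0.57*0.74 + 0.33*0.57*0.26 + 0.55*0.43*0.74 + 0.72*0.43*0.26 = 0.016872 + 0.048906 + 0.175010 + 0.080496 = 0.321284
Restricting to configurations with poppy-seed meal present: 0.048906 + 0.080496 = 0.129402.
So P(poppy-seed meal | positive screen) = 0.129402/0.321284 ≈ 0.403.

Pr[poppy-seed meal | positive screen] ≈ 0.403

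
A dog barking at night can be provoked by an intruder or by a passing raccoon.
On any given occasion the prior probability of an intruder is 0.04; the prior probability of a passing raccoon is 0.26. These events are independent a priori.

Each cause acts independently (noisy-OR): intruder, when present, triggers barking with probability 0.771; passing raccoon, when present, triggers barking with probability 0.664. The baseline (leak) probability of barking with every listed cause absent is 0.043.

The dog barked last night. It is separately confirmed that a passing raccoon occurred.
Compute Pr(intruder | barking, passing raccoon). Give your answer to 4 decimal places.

Pr(intruder | barking, passing raccoon) ≈ 0.0538

Under noisy-OR, P(barking | causes) = 1 − (1−0.043)·∏(1−qᵢ) over the active causes.
Weight on intruder=true, given the evidence: 0.926365×0.04 = 0.037055
Normalizer over all consistent configurations: 0.678448×0.96 + 0.926365×0.04 = 0.688365
Posterior = 0.037055 / 0.688365 ≈ 0.0538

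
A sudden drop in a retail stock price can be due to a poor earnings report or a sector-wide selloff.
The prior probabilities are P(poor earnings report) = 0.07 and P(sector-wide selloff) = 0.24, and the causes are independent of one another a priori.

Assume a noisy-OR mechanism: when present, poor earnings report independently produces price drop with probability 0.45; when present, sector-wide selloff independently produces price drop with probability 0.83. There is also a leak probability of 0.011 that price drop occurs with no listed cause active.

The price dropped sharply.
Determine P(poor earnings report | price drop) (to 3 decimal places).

P(poor earnings report | price drop) ≈ 0.170

Under noisy-OR, P(price drop | causes) = 1 − (1−0.011)·∏(1−qᵢ) over the active causes.
P(price drop) = 0.011·0.93·0.76 + 0.83187·0.93·0.24 + 0.45605·0.07·0.76 + 0.907528·0.07·0.24 = 0.007775 + 0.185673 + 0.024262 + 0.015246 = 0.232956
Restricting to configurations with poor earnings report present: 0.024262 + 0.015246 = 0.039508.
Hence the posterior is 0.039508/0.232956 ≈ 0.170.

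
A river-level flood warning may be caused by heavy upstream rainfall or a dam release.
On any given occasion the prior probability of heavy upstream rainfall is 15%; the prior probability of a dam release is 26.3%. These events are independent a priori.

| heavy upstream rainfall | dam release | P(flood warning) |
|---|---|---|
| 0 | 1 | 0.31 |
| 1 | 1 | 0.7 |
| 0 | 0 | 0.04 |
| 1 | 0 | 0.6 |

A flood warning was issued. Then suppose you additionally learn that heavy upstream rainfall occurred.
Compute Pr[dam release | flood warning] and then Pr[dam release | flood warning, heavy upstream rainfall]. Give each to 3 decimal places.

Enumerate the 4 (heavy upstream rainfall, dam release) configurations and weight by the priors:
  P(flood warning) = 0.04×0.85×0.737 + 0.31×0.85×0.263 + 0.6×0.15×0.737 + 0.7×0.15×0.263
        = 0.025058 + 0.069301 + 0.066330 + 0.027615 = 0.188304
The terms with dam release present sum to 0.096916, so
  P(dam release | flood warning) = 0.096916 / 0.188304 ≈ 0.515

Now condition on the additional information:
P(flood warning | heavy upstream rainfall) = 0.6·0.737 + 0.7·0.263 = 0.442200 + 0.184100 = 0.626300
The dam release-present share is 0.7·0.263 = 0.184100.
Hence the posterior is 0.184100/0.626300 ≈ 0.294.

Pr[dam release | flood warning] ≈ 0.515; Pr[dam release | flood warning, heavy upstream rainfall] ≈ 0.294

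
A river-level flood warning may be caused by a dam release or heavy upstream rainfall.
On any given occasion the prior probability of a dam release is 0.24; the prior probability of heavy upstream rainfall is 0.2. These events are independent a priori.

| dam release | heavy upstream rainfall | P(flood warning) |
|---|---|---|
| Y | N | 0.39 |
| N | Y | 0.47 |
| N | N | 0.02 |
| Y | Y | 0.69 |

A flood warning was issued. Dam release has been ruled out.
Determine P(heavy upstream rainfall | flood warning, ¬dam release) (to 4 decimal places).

Enumerate both values of heavy upstream rainfall and weight by the priors:
  P(flood warning | ¬dam release) = 0.02·0.8 + 0.47·0.2
        = 0.016000 + 0.094000 = 0.110000
The terms with heavy upstream rainfall present sum to 0.094000, so
  P(heavy upstream rainfall | flood warning, ¬dam release) = 0.094000 / 0.110000 ≈ 0.8545

P(heavy upstream rainfall | flood warning, ¬dam release) ≈ 0.8545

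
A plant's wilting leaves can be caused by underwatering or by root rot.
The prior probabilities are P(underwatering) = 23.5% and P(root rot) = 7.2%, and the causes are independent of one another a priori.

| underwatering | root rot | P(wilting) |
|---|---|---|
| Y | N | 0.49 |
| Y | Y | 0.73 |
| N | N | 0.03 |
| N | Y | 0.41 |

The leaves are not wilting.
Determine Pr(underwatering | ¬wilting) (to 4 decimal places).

For the numerator, keep only underwatering=true terms: 0.111221 + 0.004568 = 0.115789
Denominator P(¬wilting): 0.97*0.765*0.928 + 0.59*0.765*0.072 + 0.51*0.235*0.928 + 0.27*0.235*0.072 = 0.836908
P(underwatering | ¬wilting) = 0.115789/0.836908 ≈ 0.1384

Pr(underwatering | ¬wilting) ≈ 0.1384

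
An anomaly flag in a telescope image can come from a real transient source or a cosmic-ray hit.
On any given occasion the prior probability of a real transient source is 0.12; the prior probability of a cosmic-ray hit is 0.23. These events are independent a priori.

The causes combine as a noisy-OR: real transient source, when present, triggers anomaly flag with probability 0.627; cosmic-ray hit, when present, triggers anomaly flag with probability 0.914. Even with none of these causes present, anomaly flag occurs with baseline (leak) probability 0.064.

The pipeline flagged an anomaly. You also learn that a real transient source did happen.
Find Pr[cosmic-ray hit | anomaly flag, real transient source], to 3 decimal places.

Pr[cosmic-ray hit | anomaly flag, real transient source] ≈ 0.308

Under noisy-OR, P(anomaly flag | causes) = 1 − (1−0.064)·∏(1−qᵢ) over the active causes.
By total probability over both values of cosmic-ray hit:
  P(anomaly flag | real transient source) = 0.650872·0.77 + 0.969975·0.23
        = 0.501171 + 0.223094 = 0.724265
Keeping only the cosmic-ray hit-present terms gives 0.223094, so
  P(cosmic-ray hit | anomaly flag, real transient source) = 0.223094 / 0.724265 ≈ 0.308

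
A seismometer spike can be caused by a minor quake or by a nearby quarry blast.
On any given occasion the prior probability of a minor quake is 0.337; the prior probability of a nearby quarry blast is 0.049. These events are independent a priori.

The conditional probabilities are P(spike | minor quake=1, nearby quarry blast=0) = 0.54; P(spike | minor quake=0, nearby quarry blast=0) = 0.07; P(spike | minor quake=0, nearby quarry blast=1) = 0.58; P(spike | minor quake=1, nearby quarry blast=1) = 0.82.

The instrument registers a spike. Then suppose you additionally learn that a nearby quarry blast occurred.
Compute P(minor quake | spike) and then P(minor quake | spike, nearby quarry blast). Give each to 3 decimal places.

P(minor quake | spike) ≈ 0.748; P(minor quake | spike, nearby quarry blast) ≈ 0.418

For the numerator, keep only minor quake=true terms: 0.173063 + 0.013541 = 0.186604
Normalizer over all consistent configurations: 0.07·0.663·0.951 + 0.58·0.663·0.049 + 0.54·0.337·0.951 + 0.82·0.337·0.049 = 0.249582
Posterior = 0.186604 / 0.249582 ≈ 0.748

With the extra evidence:
Enumerate both values of minor quake and weight by the priors:
  P(spike | nearby quarry blast) = 0.58×0.663 + 0.82×0.337
        = 0.384540 + 0.276340 = 0.660880
The terms with minor quake present sum to 0.276340, so
  P(minor quake | spike, nearby quarry blast) = 0.276340 / 0.660880 ≈ 0.418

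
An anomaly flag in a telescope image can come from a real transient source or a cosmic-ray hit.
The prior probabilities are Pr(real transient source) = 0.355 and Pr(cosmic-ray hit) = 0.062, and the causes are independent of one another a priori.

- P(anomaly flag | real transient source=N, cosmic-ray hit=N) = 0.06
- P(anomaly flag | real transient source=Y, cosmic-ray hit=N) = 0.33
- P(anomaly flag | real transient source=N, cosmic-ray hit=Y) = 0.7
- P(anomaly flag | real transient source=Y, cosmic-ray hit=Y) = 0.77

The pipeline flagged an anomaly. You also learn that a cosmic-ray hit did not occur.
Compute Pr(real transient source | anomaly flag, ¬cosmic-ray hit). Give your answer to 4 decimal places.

Pr(real transient source | anomaly flag, ¬cosmic-ray hit) ≈ 0.7517

Sum P(anomaly flag|·) weighted by the priors over both values of real transient source:
  P(anomaly flag | ¬cosmic-ray hit) = 0.06×0.645 + 0.33×0.355
        = 0.038700 + 0.117150 = 0.155850
Keeping only the real transient source-present terms gives 0.117150, so
  P(real transient source | anomaly flag, ¬cosmic-ray hit) = 0.117150 / 0.155850 ≈ 0.7517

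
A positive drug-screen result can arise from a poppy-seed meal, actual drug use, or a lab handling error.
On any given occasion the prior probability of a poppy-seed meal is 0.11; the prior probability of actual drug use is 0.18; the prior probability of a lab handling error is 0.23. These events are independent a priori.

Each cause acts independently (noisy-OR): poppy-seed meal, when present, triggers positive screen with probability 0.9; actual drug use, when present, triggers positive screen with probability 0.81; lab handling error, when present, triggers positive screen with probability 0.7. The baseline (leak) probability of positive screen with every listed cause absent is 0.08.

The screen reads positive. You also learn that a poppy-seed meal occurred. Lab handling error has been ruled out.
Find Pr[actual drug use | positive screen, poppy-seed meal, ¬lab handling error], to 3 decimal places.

Pr[actual drug use | positive screen, poppy-seed meal, ¬lab handling error] ≈ 0.192

Under noisy-OR, P(positive screen | causes) = 1 − (1−0.08)·∏(1−qᵢ) over the active causes.
Enumerate both values of actual drug use and weight by the priors:
  P(positive screen | poppy-seed meal, ¬lab handling error) = 0.908*0.82 + 0.98252*0.18
        = 0.744560 + 0.176854 = 0.921414
Keeping only the actual drug use-present terms gives 0.176854, so
  P(actual drug use | positive screen, poppy-seed meal, ¬lab handling error) = 0.176854 / 0.921414 ≈ 0.192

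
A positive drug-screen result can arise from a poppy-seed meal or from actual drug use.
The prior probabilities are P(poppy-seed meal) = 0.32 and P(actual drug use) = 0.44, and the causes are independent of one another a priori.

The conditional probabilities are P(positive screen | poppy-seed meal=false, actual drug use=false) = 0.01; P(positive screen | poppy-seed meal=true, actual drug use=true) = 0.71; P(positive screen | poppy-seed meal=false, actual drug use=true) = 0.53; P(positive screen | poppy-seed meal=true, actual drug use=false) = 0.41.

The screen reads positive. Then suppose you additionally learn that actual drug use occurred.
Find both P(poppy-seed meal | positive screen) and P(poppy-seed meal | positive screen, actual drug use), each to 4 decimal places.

P(poppy-seed meal | positive screen) ≈ 0.5165; P(poppy-seed meal | positive screen, actual drug use) ≈ 0.3867

P(positive screen) = 0.01×0.68×0.56 + 0.53×0.68×0.44 + 0.41×0.32×0.56 + 0.71×0.32×0.44 = 0.003808 + 0.158576 + 0.073472 + 0.099968 = 0.335824
The poppy-seed meal-present share is 0.073472 + 0.099968 = 0.173440.
Hence the posterior is 0.173440/0.335824 ≈ 0.5165.

With the extra evidence:
Sum P(positive screen|·) weighted by the priors over both values of poppy-seed meal:
  P(positive screen | actual drug use) = 0.53·0.68 + 0.71·0.32
        = 0.360400 + 0.227200 = 0.587600
Configurations with poppy-seed meal contribute 0.227200, so
  P(poppy-seed meal | positive screen, actual drug use) = 0.227200 / 0.587600 ≈ 0.3867
— actual drug use explains away the evidence for poppy-seed meal.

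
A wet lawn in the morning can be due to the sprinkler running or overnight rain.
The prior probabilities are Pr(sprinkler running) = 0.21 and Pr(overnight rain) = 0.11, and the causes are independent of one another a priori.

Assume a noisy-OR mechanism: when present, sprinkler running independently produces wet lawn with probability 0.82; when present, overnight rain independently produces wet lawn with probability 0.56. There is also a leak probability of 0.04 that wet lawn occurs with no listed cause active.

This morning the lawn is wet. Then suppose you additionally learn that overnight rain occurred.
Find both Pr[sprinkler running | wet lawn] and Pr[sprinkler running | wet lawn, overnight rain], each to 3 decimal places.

Under noisy-OR, P(wet lawn | causes) = 1 − (1−0.04)·∏(1−qᵢ) over the active causes.
Numerator (weight on configurations with sprinkler running): 0.154604 + 0.021344 = 0.175948
The normalizing constant is 0.04·0.79·0.89 + 0.5776·0.79·0.11 + 0.8272·0.21·0.89 + 0.923968·0.21·0.11 = 0.254265
Posterior = 0.175948 / 0.254265 ≈ 0.692

Now condition on the additional information:
For the numerator, keep only sprinkler running=true terms: 0.923968·0.21 = 0.194033
Denominator P(wet lawn | overnight rain): 0.5776·0.79 + 0.923968·0.21 = 0.650337
P(sprinkler running | wet lawn, overnight rain) = 0.194033/0.650337 ≈ 0.298

Pr[sprinkler running | wet lawn] ≈ 0.692; Pr[sprinkler running | wet lawn, overnight rain] ≈ 0.298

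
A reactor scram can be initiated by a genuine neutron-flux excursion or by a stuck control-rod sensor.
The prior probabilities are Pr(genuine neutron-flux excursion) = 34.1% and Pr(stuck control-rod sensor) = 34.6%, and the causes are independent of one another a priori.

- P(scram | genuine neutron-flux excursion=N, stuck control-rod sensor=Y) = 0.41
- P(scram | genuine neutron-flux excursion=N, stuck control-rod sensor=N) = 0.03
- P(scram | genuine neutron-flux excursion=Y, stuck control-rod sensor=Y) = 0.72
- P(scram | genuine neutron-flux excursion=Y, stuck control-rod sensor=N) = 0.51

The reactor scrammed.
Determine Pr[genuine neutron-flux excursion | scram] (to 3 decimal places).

Pr[genuine neutron-flux excursion | scram] ≈ 0.651

Sum P(scram|·) weighted by the priors over the 4 (genuine neutron-flux excursion, stuck control-rod sensor) configurations:
  P(scram) = 0.03*0.659*0.654 + 0.41*0.659*0.346 + 0.51*0.341*0.654 + 0.72*0.341*0.346
        = 0.012930 + 0.093486 + 0.113737 + 0.084950 = 0.305103
Keeping only the genuine neutron-flux excursion-present terms gives 0.198687, so
  P(genuine neutron-flux excursion | scram) = 0.198687 / 0.305103 ≈ 0.651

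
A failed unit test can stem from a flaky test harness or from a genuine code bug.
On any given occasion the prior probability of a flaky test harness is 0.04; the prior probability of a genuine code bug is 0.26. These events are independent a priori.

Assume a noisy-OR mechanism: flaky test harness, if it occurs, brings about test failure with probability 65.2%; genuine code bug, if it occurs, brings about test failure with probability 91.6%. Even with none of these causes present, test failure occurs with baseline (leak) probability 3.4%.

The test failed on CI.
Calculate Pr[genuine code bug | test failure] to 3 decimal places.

Pr[genuine code bug | test failure] ≈ 0.845

Under noisy-OR, P(test failure | causes) = 1 − (1−0.034)·∏(1−qᵢ) over the active causes.
P(test failure) = 0.034×0.96×0.74 + 0.918856×0.96×0.26 + 0.663832×0.04×0.74 + 0.971762×0.04×0.26 = 0.024154 + 0.229346 + 0.019649 + 0.010106 = 0.283255
The genuine code bug-present share is 0.229346 + 0.010106 = 0.239452.
So P(genuine code bug | test failure) = 0.239452/0.283255 ≈ 0.845.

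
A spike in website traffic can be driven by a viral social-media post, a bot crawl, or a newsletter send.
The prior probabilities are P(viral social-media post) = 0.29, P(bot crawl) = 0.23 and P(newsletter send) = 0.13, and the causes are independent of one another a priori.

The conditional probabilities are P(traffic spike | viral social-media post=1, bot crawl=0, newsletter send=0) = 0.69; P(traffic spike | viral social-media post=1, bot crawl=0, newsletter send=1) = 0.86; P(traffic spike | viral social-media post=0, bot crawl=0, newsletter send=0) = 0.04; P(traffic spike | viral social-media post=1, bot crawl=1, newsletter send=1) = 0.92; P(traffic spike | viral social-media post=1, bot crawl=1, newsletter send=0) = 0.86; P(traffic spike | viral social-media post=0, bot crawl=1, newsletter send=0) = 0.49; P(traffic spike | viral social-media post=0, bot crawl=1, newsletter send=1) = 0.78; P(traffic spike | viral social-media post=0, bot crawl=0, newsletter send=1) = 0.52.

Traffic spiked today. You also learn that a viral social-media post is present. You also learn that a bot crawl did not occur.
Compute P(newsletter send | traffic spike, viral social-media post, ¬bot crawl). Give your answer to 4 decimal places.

P(newsletter send | traffic spike, viral social-media post, ¬bot crawl) ≈ 0.1570

For the numerator, keep only newsletter send=true terms: 0.86·0.13 = 0.111800
Denominator P(traffic spike | viral social-media post, ¬bot crawl): 0.69·0.87 + 0.86·0.13 = 0.712100
Posterior = 0.111800 / 0.712100 ≈ 0.1570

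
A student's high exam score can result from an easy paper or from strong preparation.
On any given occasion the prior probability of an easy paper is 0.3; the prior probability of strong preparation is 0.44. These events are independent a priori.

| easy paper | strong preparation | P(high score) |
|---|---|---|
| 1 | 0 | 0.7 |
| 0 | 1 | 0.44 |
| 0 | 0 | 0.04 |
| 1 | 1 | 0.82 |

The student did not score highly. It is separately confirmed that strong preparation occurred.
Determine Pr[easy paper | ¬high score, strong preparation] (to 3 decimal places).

P(¬high score | strong preparation) = 0.56·0.7 + 0.18·0.3 = 0.392000 + 0.054000 = 0.446000
The easy paper-present share is 0.18·0.3 = 0.054000.
P(easy paper | ¬high score, strong preparation) = 0.054000 / 0.446000 ≈ 0.121

Pr[easy paper | ¬high score, strong preparation] ≈ 0.121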